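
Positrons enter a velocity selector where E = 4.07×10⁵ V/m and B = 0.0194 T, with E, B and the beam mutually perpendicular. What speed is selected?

Zero net Lorentz force requires |qE| = |q v×B|, i.e. E = vB.
v = E/B = 4.07×10⁵/0.0194 = 2.10×10⁷ m/s.

v = 2.10×10⁷ m/s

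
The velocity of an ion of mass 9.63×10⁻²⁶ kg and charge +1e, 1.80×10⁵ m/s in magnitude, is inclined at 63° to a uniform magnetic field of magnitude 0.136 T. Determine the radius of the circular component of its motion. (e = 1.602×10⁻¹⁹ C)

v⊥ = v sinθ = 1.80×10⁵·sin63° ≈ 1.604×10⁵ m/s.
r = m v⊥/(|q|B) = (9.63×10⁻²⁶)(1.604×10⁵)/((1.602×10⁻¹⁹)(0.136)) ≈ 0.709 m.

r ≈ 0.709 m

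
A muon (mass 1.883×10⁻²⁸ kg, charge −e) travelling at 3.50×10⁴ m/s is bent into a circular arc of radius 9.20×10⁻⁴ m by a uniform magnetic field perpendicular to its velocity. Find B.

From |q|vB = mv²/r, B = mv/(|q|r).
B = (1.883×10⁻²⁸)(3.50×10⁴)/((1.602×10⁻¹⁹)(9.20×10⁻⁴)) ≈ 0.0447 T.

B ≈ 0.0447 T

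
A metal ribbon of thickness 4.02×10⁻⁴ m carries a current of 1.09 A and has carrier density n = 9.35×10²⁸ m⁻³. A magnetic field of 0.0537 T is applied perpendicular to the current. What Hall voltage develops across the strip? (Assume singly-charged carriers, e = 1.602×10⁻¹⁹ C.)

V_H = IB/(n e t).
V_H = (1.09)(0.0537)/((9.35×10²⁸)(1.602×10⁻¹⁹)(4.02×10⁻⁴)) ≈ 9.72×10⁻⁹ V.

V_H ≈ 9.72×10⁻⁹ V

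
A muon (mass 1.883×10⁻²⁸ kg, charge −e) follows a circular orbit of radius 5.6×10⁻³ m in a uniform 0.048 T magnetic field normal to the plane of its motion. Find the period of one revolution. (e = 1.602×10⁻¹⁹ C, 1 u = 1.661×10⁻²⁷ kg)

The cyclotron period depends only on m, q, B: T = 2πm/(|q|B).
T = 2π(1.883×10⁻²⁸)/((1.602×10⁻¹⁹)(0.048)) ≈ 1.5×10⁻⁷ s.

T ≈ 1.5×10⁻⁷ s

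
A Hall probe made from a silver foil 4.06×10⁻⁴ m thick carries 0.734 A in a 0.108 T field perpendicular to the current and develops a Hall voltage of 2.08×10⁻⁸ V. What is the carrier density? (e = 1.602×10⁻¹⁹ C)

From V_H = IB/(n e t), n = IB/(V_H e t).
n = (0.734)(0.108)/((2.08×10⁻⁸)(1.602×10⁻¹⁹)(4.06×10⁻⁴)) ≈ 5.86×10²⁸ m⁻³.

n ≈ 5.86×10²⁸ m⁻³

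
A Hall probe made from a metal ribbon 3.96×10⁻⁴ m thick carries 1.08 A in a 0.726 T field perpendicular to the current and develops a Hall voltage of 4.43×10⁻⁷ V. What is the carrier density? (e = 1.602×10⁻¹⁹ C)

From V_H = IB/(n e t), n = IB/(V_H e t).
n = (1.08)(0.726)/((4.43×10⁻⁷)(1.602×10⁻¹⁹)(3.96×10⁻⁴)) ≈ 2.79×10²⁸ m⁻³.

n ≈ 2.79×10²⁸ m⁻³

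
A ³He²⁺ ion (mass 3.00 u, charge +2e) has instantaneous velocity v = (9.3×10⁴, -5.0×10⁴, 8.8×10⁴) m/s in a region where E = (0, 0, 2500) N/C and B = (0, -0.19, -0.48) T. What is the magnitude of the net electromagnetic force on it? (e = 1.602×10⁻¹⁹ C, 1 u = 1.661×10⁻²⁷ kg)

v×B = (4.07×10⁴, 4.46×10⁴, -1.77×10⁴) N/C.
E + v×B = (4.07×10⁴, 4.46×10⁴, -1.52×10⁴) N/C.
F = q(E + v×B) = (3.204×10⁻¹⁹ C)·(4.07×10⁴, 4.46×10⁴, -1.52×10⁴) = (1.30×10⁻¹⁴, 1.43×10⁻¹⁴, -4.86×10⁻¹⁵) N.
|F| = 2.00×10⁻¹⁴ N.

|F| ≈ 2.00×10⁻¹⁴ N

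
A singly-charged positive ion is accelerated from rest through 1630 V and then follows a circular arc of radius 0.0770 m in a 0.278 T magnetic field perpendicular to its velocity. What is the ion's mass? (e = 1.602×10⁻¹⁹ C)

Combine |q|V = ½mv² and r = mv/(|q|B): eliminate v to get m = qB²r²/(2V).
m = (1.602×10⁻¹⁹)(0.278)²(0.0770)²/(2·1630) ≈ 2.25×10⁻²⁶ kg.

m ≈ 2.25×10⁻²⁶ kg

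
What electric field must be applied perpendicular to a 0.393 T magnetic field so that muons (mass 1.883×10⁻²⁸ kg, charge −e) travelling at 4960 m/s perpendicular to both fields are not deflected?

E = 1950 V/m

For straight-line motion qE = qvB, so E = vB.
E = 4960 × 0.393 = 1950 V/m.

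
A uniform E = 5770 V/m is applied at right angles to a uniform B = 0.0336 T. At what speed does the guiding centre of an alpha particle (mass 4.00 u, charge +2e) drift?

v_d ≈ 1.72×10⁵ m/s

The steady drift has the magnetic force balancing the electric force, so v_d = E/B.
v_d = 5770/0.0336 = 1.72×10⁵ m/s.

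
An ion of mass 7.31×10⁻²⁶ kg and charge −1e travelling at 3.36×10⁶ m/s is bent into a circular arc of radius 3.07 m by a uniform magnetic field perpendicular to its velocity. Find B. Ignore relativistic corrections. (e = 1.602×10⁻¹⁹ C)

From |q|vB = mv²/r, B = mv/(|q|r).
B = (7.31×10⁻²⁶)(3.36×10⁶)/((1.602×10⁻¹⁹)(3.07)) ≈ 0.499 T.

B ≈ 0.499 T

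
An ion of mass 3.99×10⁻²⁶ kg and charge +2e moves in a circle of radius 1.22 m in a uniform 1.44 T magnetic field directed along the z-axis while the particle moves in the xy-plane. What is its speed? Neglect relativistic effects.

v ≈ 1.41×10⁷ m/s

From |q|vB = mv²/r, v = |q|Br/m.
v = (3.204×10⁻¹⁹)(1.44)(1.22)/3.99×10⁻²⁶ ≈ 1.41×10⁷ m/s.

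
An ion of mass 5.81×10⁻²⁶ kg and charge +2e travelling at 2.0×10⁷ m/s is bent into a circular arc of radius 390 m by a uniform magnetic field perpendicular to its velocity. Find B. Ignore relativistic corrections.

B ≈ 9.3×10⁻³ T

From |q|vB = mv²/r, B = mv/(|q|r).
B = (5.81×10⁻²⁶)(2.0×10⁷)/((3.204×10⁻¹⁹)(390)) ≈ 9.3×10⁻³ T.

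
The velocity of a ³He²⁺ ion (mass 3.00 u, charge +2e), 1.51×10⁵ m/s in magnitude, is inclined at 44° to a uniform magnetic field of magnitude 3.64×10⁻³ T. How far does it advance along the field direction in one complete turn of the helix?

v∥ = v cosθ = 1.51×10⁵·cos44° ≈ 1.086×10⁵ m/s.
T = 2πm/(|q|B) = 2π(4.983×10⁻²⁷)/((3.204×10⁻¹⁹)(3.64×10⁻³)) ≈ 2.685×10⁻⁵ s.
pitch = v∥ T = (1.086×10⁵)(2.685×10⁻⁵) ≈ 2.92 m.

p ≈ 2.92 m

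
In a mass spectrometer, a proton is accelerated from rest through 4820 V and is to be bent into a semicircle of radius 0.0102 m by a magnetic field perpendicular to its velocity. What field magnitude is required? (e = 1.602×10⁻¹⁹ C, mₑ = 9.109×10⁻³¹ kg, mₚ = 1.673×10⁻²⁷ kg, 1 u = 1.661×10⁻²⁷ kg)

v = √(2|q|V/m) = √(2·1.602×10⁻¹⁹·4820/1.673×10⁻²⁷) ≈ 9.608×10⁵ m/s.
B = mv/(|q|r) = (1.673×10⁻²⁷)(9.608×10⁵)/((1.602×10⁻¹⁹)(0.0102)) ≈ 0.984 T.

B ≈ 0.984 T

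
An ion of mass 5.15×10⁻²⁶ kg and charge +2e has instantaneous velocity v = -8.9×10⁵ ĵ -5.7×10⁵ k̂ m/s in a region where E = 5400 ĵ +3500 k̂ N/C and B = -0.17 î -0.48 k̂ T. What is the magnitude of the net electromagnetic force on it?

v×B = (4.27×10⁵, 9.69×10⁴, -1.51×10⁵) N/C.
E + v×B = (4.27×10⁵, 1.02×10⁵, -1.48×10⁵) N/C.
F = q(E + v×B) = (3.204×10⁻¹⁹ C)·(4.27×10⁵, 1.02×10⁵, -1.48×10⁵) = (1.37×10⁻¹³, 3.28×10⁻¹⁴, -4.74×10⁻¹⁴) N.
|F| = 1.48×10⁻¹³ N.

|F| ≈ 1.48×10⁻¹³ N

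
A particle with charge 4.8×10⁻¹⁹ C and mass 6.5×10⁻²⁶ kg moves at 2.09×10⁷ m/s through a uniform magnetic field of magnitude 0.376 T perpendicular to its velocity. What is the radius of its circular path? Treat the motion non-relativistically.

r ≈ 7.53 m

The magnetic force provides the centripetal force: |q|vB = mv²/r.
r = mv/(|q|B) = (6.5×10⁻²⁶)(2.09×10⁷)/((4.8×10⁻¹⁹)(0.376)) ≈ 7.53 m.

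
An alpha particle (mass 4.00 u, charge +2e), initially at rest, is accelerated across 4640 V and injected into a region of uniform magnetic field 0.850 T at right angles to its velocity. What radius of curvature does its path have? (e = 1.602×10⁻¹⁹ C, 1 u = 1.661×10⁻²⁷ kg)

Acceleration: |q|V = ½mv² ⇒ v = √(2|q|V/m) = √(2·3.204×10⁻¹⁹·4640/6.644×10⁻²⁷) ≈ 6.690×10⁵ m/s.
In the field: r = mv/(|q|B) = (6.644×10⁻²⁷)(6.690×10⁵)/((3.204×10⁻¹⁹)(0.850)) ≈ 0.0163 m.

r ≈ 0.0163 m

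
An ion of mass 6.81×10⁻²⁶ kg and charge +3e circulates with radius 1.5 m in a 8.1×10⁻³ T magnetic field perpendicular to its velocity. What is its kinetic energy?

v = |q|Br/m, then KE = ½mv² = (qBr)²/(2m).
v = (4.806×10⁻¹⁹)(8.1×10⁻³)(1.5)/6.81×10⁻²⁶ ≈ 8.575×10⁴ m/s.
KE = ½(6.81×10⁻²⁶)(8.575×10⁴)² ≈ 2.5×10⁻¹⁶ J = 1600 eV.

KE ≈ 1600 eV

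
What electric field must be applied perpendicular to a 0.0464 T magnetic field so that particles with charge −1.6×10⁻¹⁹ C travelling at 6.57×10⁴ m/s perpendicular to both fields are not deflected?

For straight-line motion qE = qvB, so E = vB.
E = 6.57×10⁴ × 0.0464 = 3050 V/m.

E = 3050 V/m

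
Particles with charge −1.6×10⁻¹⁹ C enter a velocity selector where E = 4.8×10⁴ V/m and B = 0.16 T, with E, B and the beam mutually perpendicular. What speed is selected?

Straight-line motion ⇒ electric and magnetic forces cancel, so E = vB.
v = E/B = 4.8×10⁴/0.16 = 3.0×10⁵ m/s.
The result is independent of the particle's charge and mass.

v = 3.0×10⁵ m/s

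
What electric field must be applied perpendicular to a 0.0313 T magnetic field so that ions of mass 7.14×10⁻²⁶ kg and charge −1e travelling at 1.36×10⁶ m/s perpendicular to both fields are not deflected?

For straight-line motion qE = qvB, so E = vB.
E = 1.36×10⁶ × 0.0313 = 4.26×10⁴ V/m.

E = 4.26×10⁴ V/m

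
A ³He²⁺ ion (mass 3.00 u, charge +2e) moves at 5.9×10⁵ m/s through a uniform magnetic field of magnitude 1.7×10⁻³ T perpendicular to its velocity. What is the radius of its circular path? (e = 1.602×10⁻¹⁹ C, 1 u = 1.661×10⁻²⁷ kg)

The magnetic force provides the centripetal force: |q|vB = mv²/r.
r = mv/(|q|B) = (4.983×10⁻²⁷)(5.9×10⁵)/((3.204×10⁻¹⁹)(1.7×10⁻³)) ≈ 5.4 m.

r ≈ 5.4 m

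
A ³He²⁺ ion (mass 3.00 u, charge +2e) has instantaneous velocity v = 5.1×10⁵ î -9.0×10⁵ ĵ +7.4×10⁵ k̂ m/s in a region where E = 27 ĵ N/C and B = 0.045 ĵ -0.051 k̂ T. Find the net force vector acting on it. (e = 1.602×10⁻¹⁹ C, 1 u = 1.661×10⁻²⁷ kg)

v×B = (1.26×10⁴, 2.60×10⁴, 2.30×10⁴) N/C.
E + v×B = (1.26×10⁴, 2.60×10⁴, 2.30×10⁴) N/C.
F = q(E + v×B) = (3.204×10⁻¹⁹ C)·(1.26×10⁴, 2.60×10⁴, 2.30×10⁴) = (4.04×10⁻¹⁵, 8.34×10⁻¹⁵, 7.35×10⁻¹⁵) N.

F ≈ (4.04×10⁻¹⁵, 8.34×10⁻¹⁵, 7.35×10⁻¹⁵) N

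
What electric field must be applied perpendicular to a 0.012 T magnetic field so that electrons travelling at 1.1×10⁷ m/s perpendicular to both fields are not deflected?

E = 1.3×10⁵ V/m

For straight-line motion qE = qvB, so E = vB.
E = 1.1×10⁷ × 0.012 = 1.3×10⁵ V/m.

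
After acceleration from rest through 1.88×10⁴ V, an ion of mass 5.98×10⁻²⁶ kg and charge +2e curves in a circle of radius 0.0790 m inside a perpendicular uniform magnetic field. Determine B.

B ≈ 1.06 T

v = √(2|q|V/m) = √(2·3.204×10⁻¹⁹·1.88×10⁴/5.98×10⁻²⁶) ≈ 4.488×10⁵ m/s.
B = mv/(|q|r) = (5.98×10⁻²⁶)(4.488×10⁵)/((3.204×10⁻¹⁹)(0.0790)) ≈ 1.06 T.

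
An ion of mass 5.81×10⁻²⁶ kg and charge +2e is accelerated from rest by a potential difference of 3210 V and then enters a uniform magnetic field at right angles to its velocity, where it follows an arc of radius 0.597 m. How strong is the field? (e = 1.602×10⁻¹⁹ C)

v = √(2|q|V/m) = √(2·3.204×10⁻¹⁹·3210/5.81×10⁻²⁶) ≈ 1.882×10⁵ m/s.
B = mv/(|q|r) = (5.81×10⁻²⁶)(1.882×10⁵)/((3.204×10⁻¹⁹)(0.597)) ≈ 0.0572 T.

B ≈ 0.0572 T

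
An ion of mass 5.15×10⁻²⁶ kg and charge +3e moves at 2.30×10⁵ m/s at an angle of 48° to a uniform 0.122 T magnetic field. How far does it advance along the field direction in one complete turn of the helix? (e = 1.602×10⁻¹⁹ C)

v∥ = v cosθ = 2.30×10⁵·cos48° ≈ 1.539×10⁵ m/s.
T = 2πm/(|q|B) = 2π(5.15×10⁻²⁶)/((4.806×10⁻¹⁹)(0.122)) ≈ 5.519×10⁻⁶ s.
pitch = v∥ T = (1.539×10⁵)(5.519×10⁻⁶) ≈ 0.849 m.

p ≈ 0.849 m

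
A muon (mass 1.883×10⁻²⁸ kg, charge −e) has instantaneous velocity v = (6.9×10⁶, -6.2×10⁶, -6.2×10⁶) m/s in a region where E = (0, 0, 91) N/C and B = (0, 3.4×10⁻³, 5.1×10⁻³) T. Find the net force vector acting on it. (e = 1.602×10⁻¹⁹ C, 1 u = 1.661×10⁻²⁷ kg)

v×B = (-1.05×10⁴, -3.52×10⁴, 2.35×10⁴) N/C.
E + v×B = (-1.05×10⁴, -3.52×10⁴, 2.36×10⁴) N/C.
F = q(E + v×B) = (−1.602×10⁻¹⁹ C)·(-1.05×10⁴, -3.52×10⁴, 2.36×10⁴) = (1.69×10⁻¹⁵, 5.64×10⁻¹⁵, -3.77×10⁻¹⁵) N.

F ≈ (1.69×10⁻¹⁵, 5.64×10⁻¹⁵, -3.77×10⁻¹⁵) N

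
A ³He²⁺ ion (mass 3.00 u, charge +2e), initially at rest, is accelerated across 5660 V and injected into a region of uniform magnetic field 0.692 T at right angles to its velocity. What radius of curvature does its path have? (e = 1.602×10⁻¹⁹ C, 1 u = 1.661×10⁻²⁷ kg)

Acceleration: |q|V = ½mv² ⇒ v = √(2|q|V/m) = √(2·3.204×10⁻¹⁹·5660/4.983×10⁻²⁷) ≈ 8.531×10⁵ m/s.
In the field: r = mv/(|q|B) = (4.983×10⁻²⁷)(8.531×10⁵)/((3.204×10⁻¹⁹)(0.692)) ≈ 0.0192 m.

r ≈ 0.0192 m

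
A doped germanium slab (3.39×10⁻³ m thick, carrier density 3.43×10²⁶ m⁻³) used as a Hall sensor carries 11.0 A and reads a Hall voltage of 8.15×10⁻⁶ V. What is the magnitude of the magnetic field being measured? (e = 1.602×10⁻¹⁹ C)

B ≈ 0.138 T

From V_H = IB/(n e t), B = V_H n e t / I.
B = (8.15×10⁻⁶)(3.43×10²⁶)(1.602×10⁻¹⁹)(3.39×10⁻³)/11.0 ≈ 0.138 T.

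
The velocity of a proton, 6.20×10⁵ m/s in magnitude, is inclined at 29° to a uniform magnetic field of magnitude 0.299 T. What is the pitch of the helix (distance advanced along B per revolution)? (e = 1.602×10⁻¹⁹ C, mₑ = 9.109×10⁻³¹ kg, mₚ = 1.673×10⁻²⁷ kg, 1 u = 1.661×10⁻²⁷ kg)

p ≈ 0.119 m

v∥ = v cosθ = 6.20×10⁵·cos29° ≈ 5.423×10⁵ m/s.
T = 2πm/(|q|B) = 2π(1.673×10⁻²⁷)/((1.602×10⁻¹⁹)(0.299)) ≈ 2.195×10⁻⁷ s.
pitch = v∥ T = (5.423×10⁵)(2.195×10⁻⁷) ≈ 0.119 m.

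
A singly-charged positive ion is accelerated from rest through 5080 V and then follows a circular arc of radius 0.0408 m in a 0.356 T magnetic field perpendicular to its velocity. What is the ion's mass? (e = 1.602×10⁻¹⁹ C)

m ≈ 3.33×10⁻²⁷ kg

Combine |q|V = ½mv² and r = mv/(|q|B): eliminate v to get m = qB²r²/(2V).
m = (1.602×10⁻¹⁹)(0.356)²(0.0408)²/(2·5080) ≈ 3.33×10⁻²⁷ kg.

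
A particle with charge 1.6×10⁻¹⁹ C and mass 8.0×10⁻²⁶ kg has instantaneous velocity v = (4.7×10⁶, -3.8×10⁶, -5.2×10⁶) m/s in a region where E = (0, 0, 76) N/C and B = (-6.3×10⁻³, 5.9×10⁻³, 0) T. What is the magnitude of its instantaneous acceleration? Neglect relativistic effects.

v×B = (3.07×10⁴, 3.28×10⁴, 3790) N/C.
E + v×B = (3.07×10⁴, 3.28×10⁴, 3870) N/C.
F = q(E + v×B) = (1.6×10⁻¹⁹ C)·(3.07×10⁴, 3.28×10⁴, 3870) = (4.91×10⁻¹⁵, 5.24×10⁻¹⁵, 6.19×10⁻¹⁶) N.
|a| = |F|/m = 7.208×10⁻¹⁵/8.0×10⁻²⁶ ≈ 9.01×10¹⁰ m/s².

|a| ≈ 9.01×10¹⁰ m/s²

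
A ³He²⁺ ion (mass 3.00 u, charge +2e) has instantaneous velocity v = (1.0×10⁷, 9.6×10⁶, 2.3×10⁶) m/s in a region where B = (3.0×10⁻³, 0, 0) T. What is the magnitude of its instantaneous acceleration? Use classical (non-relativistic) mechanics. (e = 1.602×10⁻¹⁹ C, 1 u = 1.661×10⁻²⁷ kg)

|a| ≈ 1.90×10¹² m/s²

v×B = (0, 6900, -2.88×10⁴) N/C.
F = q v×B = (3.204×10⁻¹⁹ C)·(0, 6900, -2.88×10⁴) = (0, 2.21×10⁻¹⁵, -9.23×10⁻¹⁵) N.
|a| = |F|/m = 9.489×10⁻¹⁵/4.983×10⁻²⁷ ≈ 1.90×10¹² m/s².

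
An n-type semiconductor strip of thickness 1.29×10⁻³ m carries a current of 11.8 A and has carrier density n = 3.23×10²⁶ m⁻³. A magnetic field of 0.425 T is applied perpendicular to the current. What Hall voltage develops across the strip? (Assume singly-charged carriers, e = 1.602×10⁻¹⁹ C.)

V_H ≈ 7.51×10⁻⁵ V

V_H = IB/(n e t).
V_H = (11.8)(0.425)/((3.23×10²⁶)(1.602×10⁻¹⁹)(1.29×10⁻³)) ≈ 7.51×10⁻⁵ V.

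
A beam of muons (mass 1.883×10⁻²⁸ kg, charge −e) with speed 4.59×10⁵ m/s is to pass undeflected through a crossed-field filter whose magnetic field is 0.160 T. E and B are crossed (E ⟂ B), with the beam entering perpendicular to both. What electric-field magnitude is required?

For straight-line motion qE = qvB, so E = vB.
E = 4.59×10⁵ × 0.160 = 7.34×10⁴ V/m.

E = 7.34×10⁴ V/m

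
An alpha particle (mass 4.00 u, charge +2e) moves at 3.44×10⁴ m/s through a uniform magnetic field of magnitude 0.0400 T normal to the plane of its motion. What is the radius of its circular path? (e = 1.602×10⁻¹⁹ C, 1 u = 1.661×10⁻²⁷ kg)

r ≈ 0.0178 m

The magnetic force provides the centripetal force: |q|vB = mv²/r.
r = mv/(|q|B) = (6.644×10⁻²⁷)(3.44×10⁴)/((3.204×10⁻¹⁹)(0.0400)) ≈ 0.0178 m.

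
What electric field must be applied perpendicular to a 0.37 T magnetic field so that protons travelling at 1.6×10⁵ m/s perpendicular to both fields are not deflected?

For straight-line motion qE = qvB, so E = vB.
E = 1.6×10⁵ × 0.37 = 5.9×10⁴ V/m.

E = 5.9×10⁴ V/m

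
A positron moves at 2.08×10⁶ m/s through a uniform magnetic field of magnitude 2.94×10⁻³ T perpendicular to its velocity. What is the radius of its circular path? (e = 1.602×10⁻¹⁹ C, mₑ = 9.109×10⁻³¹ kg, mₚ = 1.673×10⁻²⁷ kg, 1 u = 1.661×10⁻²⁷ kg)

r ≈ 4.02×10⁻³ m

The magnetic force provides the centripetal force: |q|vB = mv²/r.
r = mv/(|q|B) = (9.109×10⁻³¹)(2.08×10⁶)/((1.602×10⁻¹⁹)(2.94×10⁻³)) ≈ 4.02×10⁻³ m.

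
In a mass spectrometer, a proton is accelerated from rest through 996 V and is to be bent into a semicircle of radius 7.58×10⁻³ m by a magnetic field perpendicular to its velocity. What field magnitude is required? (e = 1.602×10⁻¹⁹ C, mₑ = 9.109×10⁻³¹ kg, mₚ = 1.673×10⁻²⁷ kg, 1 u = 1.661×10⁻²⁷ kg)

v = √(2|q|V/m) = √(2·1.602×10⁻¹⁹·996/1.673×10⁻²⁷) ≈ 4.367×10⁵ m/s.
B = mv/(|q|r) = (1.673×10⁻²⁷)(4.367×10⁵)/((1.602×10⁻¹⁹)(7.58×10⁻³)) ≈ 0.602 T.

B ≈ 0.602 T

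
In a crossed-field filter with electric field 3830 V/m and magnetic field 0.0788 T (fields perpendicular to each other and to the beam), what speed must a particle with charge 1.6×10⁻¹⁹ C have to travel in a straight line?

Zero net Lorentz force requires |qE| = |q v×B|, i.e. E = vB.
v = E/B = 3830/0.0788 = 4.86×10⁴ m/s.
The result is independent of the particle's charge and mass.

v = 4.86×10⁴ m/s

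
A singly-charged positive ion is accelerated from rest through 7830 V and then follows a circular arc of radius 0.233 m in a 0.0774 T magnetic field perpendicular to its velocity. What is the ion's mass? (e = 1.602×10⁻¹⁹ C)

m ≈ 3.33×10⁻²⁷ kg

Combine |q|V = ½mv² and r = mv/(|q|B): eliminate v to get m = qB²r²/(2V).
m = (1.602×10⁻¹⁹)(0.0774)²(0.233)²/(2·7830) ≈ 3.33×10⁻²⁷ kg.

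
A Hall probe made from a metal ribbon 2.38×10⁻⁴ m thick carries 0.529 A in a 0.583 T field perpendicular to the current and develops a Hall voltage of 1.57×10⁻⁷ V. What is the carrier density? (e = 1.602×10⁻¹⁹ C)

From V_H = IB/(n e t), n = IB/(V_H e t).
n = (0.529)(0.583)/((1.57×10⁻⁷)(1.602×10⁻¹⁹)(2.38×10⁻⁴)) ≈ 5.15×10²⁸ m⁻³.

n ≈ 5.15×10²⁸ m⁻³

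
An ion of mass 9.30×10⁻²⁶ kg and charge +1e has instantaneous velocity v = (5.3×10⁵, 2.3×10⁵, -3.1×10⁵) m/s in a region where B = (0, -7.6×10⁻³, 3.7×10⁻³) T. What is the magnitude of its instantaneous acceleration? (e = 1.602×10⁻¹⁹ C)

|a| ≈ 8.14×10⁹ m/s²

v×B = (-1500, -1960, -4030) N/C.
F = q v×B = (1.602×10⁻¹⁹ C)·(-1500, -1960, -4030) = (-2.41×10⁻¹⁶, -3.14×10⁻¹⁶, -6.45×10⁻¹⁶) N.
|a| = |F|/m = 7.571×10⁻¹⁶/9.30×10⁻²⁶ ≈ 8.14×10⁹ m/s².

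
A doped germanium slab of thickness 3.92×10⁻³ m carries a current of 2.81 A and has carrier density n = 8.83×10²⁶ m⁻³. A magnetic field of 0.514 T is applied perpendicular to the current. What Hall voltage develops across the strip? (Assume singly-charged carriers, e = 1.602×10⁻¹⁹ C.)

V_H = IB/(n e t).
V_H = (2.81)(0.514)/((8.83×10²⁶)(1.602×10⁻¹⁹)(3.92×10⁻³)) ≈ 2.60×10⁻⁶ V.

V_H ≈ 2.60×10⁻⁶ V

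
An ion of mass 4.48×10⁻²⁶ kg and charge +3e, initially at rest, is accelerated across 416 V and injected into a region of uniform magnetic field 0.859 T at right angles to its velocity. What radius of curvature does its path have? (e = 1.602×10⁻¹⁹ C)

r ≈ 0.0103 m

Acceleration: |q|V = ½mv² ⇒ v = √(2|q|V/m) = √(2·4.806×10⁻¹⁹·416/4.48×10⁻²⁶) ≈ 9.447×10⁴ m/s.
In the field: r = mv/(|q|B) = (4.48×10⁻²⁶)(9.447×10⁴)/((4.806×10⁻¹⁹)(0.859)) ≈ 0.0103 m.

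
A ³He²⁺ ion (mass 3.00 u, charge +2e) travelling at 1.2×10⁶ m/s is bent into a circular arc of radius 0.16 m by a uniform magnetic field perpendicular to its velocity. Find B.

From |q|vB = mv²/r, B = mv/(|q|r).
B = (4.983×10⁻²⁷)(1.2×10⁶)/((3.204×10⁻¹⁹)(0.16)) ≈ 0.12 T.

B ≈ 0.12 T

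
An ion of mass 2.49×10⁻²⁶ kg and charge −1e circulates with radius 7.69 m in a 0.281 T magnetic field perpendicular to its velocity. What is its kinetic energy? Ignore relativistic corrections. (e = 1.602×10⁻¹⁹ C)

KE ≈ 1.50×10⁷ eV

v = |q|Br/m, then KE = ½mv² = (qBr)²/(2m).
v = (1.602×10⁻¹⁹)(0.281)(7.69)/2.49×10⁻²⁶ ≈ 1.390×10⁷ m/s.
KE = ½(2.49×10⁻²⁶)(1.390×10⁷)² ≈ 2.41×10⁻¹² J = 1.50×10⁷ eV.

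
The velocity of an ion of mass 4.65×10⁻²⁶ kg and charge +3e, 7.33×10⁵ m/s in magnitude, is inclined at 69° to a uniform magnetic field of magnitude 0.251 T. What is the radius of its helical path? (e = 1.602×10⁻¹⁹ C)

v⊥ = v sinθ = 7.33×10⁵·sin69° ≈ 6.843×10⁵ m/s.
r = m v⊥/(|q|B) = (4.65×10⁻²⁶)(6.843×10⁵)/((4.806×10⁻¹⁹)(0.251)) ≈ 0.264 m.

r ≈ 0.264 m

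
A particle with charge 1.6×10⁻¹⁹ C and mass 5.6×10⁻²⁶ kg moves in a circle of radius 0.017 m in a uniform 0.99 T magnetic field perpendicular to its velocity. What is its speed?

v ≈ 4.8×10⁴ m/s

From |q|vB = mv²/r, v = |q|Br/m.
v = (1.6×10⁻¹⁹)(0.99)(0.017)/5.6×10⁻²⁶ ≈ 4.8×10⁴ m/s.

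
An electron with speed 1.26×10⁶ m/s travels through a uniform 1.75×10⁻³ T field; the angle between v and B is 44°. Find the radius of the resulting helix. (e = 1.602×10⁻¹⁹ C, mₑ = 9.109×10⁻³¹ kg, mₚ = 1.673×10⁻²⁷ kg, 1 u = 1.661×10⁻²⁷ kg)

v⊥ = v sinθ = 1.26×10⁶·sin44° ≈ 8.753×10⁵ m/s.
r = m v⊥/(|q|B) = (9.109×10⁻³¹)(8.753×10⁵)/((1.602×10⁻¹⁹)(1.75×10⁻³)) ≈ 2.84×10⁻³ m.

r ≈ 2.84×10⁻³ m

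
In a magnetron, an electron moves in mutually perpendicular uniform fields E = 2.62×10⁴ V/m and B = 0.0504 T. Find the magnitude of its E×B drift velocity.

In crossed fields the guiding centre drifts at v_d = |E×B|/B² = E/B, independent of charge and mass.
v_d = 2.62×10⁴/0.0504 = 5.20×10⁵ m/s.

v_d ≈ 5.20×10⁵ m/s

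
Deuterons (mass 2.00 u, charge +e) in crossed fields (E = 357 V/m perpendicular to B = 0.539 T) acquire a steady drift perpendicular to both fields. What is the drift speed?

The E×B drift speed is v_d = E/B.
v_d = 357/0.539 = 662 m/s.

v_d ≈ 662 m/s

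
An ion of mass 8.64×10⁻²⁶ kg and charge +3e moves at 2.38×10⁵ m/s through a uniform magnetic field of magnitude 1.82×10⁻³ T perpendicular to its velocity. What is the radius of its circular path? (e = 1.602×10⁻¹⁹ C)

r ≈ 23.5 m

The magnetic force provides the centripetal force: |q|vB = mv²/r.
r = mv/(|q|B) = (8.64×10⁻²⁶)(2.38×10⁵)/((4.806×10⁻¹⁹)(1.82×10⁻³)) ≈ 23.5 m.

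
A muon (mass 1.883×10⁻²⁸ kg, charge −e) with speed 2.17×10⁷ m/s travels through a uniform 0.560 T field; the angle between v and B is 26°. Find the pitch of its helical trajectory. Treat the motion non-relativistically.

p ≈ 0.257 m

v∥ = v cosθ = 2.17×10⁷·cos26° ≈ 1.950×10⁷ m/s.
T = 2πm/(|q|B) = 2π(1.883×10⁻²⁸)/((1.602×10⁻¹⁹)(0.560)) ≈ 1.319×10⁻⁸ s.
pitch = v∥ T = (1.950×10⁷)(1.319×10⁻⁸) ≈ 0.257 m.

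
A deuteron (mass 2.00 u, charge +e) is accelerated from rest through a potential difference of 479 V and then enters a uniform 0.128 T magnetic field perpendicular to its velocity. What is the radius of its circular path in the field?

Acceleration: |q|V = ½mv² ⇒ v = √(2|q|V/m) = √(2·1.602×10⁻¹⁹·479/3.322×10⁻²⁷) ≈ 2.149×10⁵ m/s.
In the field: r = mv/(|q|B) = (3.322×10⁻²⁷)(2.149×10⁵)/((1.602×10⁻¹⁹)(0.128)) ≈ 0.0348 m.

r ≈ 0.0348 m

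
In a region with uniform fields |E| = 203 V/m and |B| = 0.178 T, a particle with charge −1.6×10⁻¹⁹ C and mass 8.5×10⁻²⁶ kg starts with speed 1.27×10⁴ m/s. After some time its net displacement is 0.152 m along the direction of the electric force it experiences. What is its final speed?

v_f ≈ 1.67×10⁴ m/s

B does no work; ΔKE = |q|E d.
½mv_f² = ½mv₀² + |q|Ed = ½(8.5×10⁻²⁶)(1.27×10⁴)² + (1.6×10⁻¹⁹)(203)(0.152) ≈ 6.855×10⁻¹⁸ J + 4.937×10⁻¹⁸ J ≈ 1.179×10⁻¹⁷ J.
v_f = √(2·1.179×10⁻¹⁷/8.5×10⁻²⁶) ≈ 1.67×10⁴ m/s.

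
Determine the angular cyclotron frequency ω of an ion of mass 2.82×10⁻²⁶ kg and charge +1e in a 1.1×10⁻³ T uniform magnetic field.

ω ≈ 6200 rad/s

ω = |q|B/m.
ω = (1.602×10⁻¹⁹)(1.1×10⁻³)/2.82×10⁻²⁶ ≈ 6200 rad/s.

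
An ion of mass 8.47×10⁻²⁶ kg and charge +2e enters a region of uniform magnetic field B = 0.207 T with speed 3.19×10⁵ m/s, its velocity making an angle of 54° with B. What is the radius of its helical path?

r ≈ 0.330 m

v⊥ = v sinθ = 3.19×10⁵·sin54° ≈ 2.581×10⁵ m/s.
r = m v⊥/(|q|B) = (8.47×10⁻²⁶)(2.581×10⁵)/((3.204×10⁻¹⁹)(0.207)) ≈ 0.330 m.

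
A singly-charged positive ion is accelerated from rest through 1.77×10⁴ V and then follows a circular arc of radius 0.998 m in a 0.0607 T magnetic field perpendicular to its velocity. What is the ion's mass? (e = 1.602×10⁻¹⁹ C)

m ≈ 1.66×10⁻²⁶ kg

Combine |q|V = ½mv² and r = mv/(|q|B): eliminate v to get m = qB²r²/(2V).
m = (1.602×10⁻¹⁹)(0.0607)²(0.998)²/(2·1.77×10⁴) ≈ 1.66×10⁻²⁶ kg.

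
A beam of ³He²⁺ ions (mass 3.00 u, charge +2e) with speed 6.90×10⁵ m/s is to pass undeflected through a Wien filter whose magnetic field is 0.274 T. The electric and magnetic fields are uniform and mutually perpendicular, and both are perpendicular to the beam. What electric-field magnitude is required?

For straight-line motion qE = qvB, so E = vB.
E = 6.90×10⁵ × 0.274 = 1.89×10⁵ V/m.

E = 1.89×10⁵ V/m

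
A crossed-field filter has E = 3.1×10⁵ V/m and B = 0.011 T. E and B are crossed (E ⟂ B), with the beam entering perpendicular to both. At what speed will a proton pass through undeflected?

Zero net Lorentz force requires |qE| = |q v×B|, i.e. E = vB.
v = E/B = 3.1×10⁵/0.011 = 2.8×10⁷ m/s.
The result is independent of the particle's charge and mass.

v = 2.8×10⁷ m/s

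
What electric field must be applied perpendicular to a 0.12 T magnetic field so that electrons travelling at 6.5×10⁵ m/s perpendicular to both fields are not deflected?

For straight-line motion qE = qvB, so E = vB.
E = 6.5×10⁵ × 0.12 = 7.8×10⁴ V/m.

E = 7.8×10⁴ V/m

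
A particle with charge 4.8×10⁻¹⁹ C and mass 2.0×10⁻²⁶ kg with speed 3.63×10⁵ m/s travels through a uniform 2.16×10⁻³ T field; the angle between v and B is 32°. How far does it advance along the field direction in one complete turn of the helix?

p ≈ 37.3 m

v∥ = v cosθ = 3.63×10⁵·cos32° ≈ 3.078×10⁵ m/s.
T = 2πm/(|q|B) = 2π(2.0×10⁻²⁶)/((4.8×10⁻¹⁹)(2.16×10⁻³)) ≈ 1.212×10⁻⁴ s.
pitch = v∥ T = (3.078×10⁵)(1.212×10⁻⁴) ≈ 37.3 m.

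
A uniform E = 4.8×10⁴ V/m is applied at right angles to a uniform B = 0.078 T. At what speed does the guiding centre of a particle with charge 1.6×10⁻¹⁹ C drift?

The E×B drift speed is v_d = E/B.
v_d = 4.8×10⁴/0.078 = 6.2×10⁵ m/s.

v_d ≈ 6.2×10⁵ m/s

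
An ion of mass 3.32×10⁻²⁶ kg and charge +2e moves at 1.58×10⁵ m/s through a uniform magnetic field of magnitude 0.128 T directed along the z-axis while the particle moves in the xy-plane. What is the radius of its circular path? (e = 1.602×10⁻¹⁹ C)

The magnetic force provides the centripetal force: |q|vB = mv²/r.
r = mv/(|q|B) = (3.32×10⁻²⁶)(1.58×10⁵)/((3.204×10⁻¹⁹)(0.128)) ≈ 0.128 m.

r ≈ 0.128 m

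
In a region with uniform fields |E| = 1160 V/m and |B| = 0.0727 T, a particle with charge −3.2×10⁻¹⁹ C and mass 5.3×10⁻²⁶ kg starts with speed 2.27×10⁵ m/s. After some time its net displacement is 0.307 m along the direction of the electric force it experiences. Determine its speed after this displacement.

B does no work; ΔKE = |q|E d.
½mv_f² = ½mv₀² + |q|Ed = ½(5.3×10⁻²⁶)(2.27×10⁵)² + (3.2×10⁻¹⁹)(1160)(0.307) ≈ 1.366×10⁻¹⁵ J + 1.140×10⁻¹⁶ J ≈ 1.479×10⁻¹⁵ J.
v_f = √(2·1.479×10⁻¹⁵/5.3×10⁻²⁶) ≈ 2.36×10⁵ m/s.

v_f ≈ 2.36×10⁵ m/s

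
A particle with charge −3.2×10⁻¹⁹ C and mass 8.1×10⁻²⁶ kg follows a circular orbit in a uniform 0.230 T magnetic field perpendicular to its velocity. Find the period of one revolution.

The cyclotron period depends only on m, q, B: T = 2πm/(|q|B).
T = 2π(8.1×10⁻²⁶)/((3.2×10⁻¹⁹)(0.230)) ≈ 6.91×10⁻⁶ s.

T ≈ 6.91×10⁻⁶ s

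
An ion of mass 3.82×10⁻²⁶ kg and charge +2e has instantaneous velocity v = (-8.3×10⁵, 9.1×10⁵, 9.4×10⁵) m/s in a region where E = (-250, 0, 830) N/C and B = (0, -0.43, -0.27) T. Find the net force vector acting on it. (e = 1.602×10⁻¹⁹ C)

F ≈ (5.07×10⁻¹⁴, -7.18×10⁻¹⁴, 1.15×10⁻¹³) N

v×B = (1.58×10⁵, -2.24×10⁵, 3.57×10⁵) N/C.
E + v×B = (1.58×10⁵, -2.24×10⁵, 3.58×10⁵) N/C.
F = q(E + v×B) = (3.204×10⁻¹⁹ C)·(1.58×10⁵, -2.24×10⁵, 3.58×10⁵) = (5.07×10⁻¹⁴, -7.18×10⁻¹⁴, 1.15×10⁻¹³) N.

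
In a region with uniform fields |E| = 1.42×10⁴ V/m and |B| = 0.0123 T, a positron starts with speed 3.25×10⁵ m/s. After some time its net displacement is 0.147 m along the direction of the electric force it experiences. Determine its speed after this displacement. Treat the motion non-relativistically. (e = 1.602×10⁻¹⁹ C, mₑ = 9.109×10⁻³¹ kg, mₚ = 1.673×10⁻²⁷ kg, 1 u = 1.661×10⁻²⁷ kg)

v_f ≈ 2.71×10⁷ m/s

B does no work; ΔKE = |q|E d.
½mv_f² = ½mv₀² + |q|Ed = ½(9.109×10⁻³¹)(3.25×10⁵)² + (1.602×10⁻¹⁹)(1.42×10⁴)(0.147) ≈ 4.811×10⁻²⁰ J + 3.344×10⁻¹⁶ J ≈ 3.344×10⁻¹⁶ J.
v_f = √(2·3.344×10⁻¹⁶/9.109×10⁻³¹) ≈ 2.71×10⁷ m/s.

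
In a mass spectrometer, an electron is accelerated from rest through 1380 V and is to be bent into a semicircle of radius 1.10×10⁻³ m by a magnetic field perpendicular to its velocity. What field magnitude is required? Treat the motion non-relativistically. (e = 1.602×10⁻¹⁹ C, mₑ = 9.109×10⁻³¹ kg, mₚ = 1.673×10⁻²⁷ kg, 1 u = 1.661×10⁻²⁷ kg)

B ≈ 0.114 T

v = √(2|q|V/m) = √(2·1.602×10⁻¹⁹·1380/9.109×10⁻³¹) ≈ 2.203×10⁷ m/s.
B = mv/(|q|r) = (9.109×10⁻³¹)(2.203×10⁷)/((1.602×10⁻¹⁹)(1.10×10⁻³)) ≈ 0.114 T.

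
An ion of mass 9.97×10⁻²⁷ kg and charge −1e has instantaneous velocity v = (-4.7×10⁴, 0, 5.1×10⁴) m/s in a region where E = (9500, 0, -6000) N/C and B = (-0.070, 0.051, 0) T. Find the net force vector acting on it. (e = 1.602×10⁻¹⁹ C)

F ≈ (-1.11×10⁻¹⁵, 5.72×10⁻¹⁶, 1.35×10⁻¹⁵) N

v×B = (-2600, -3570, -2400) N/C.
E + v×B = (6900, -3570, -8400) N/C.
F = q(E + v×B) = (−1.602×10⁻¹⁹ C)·(6900, -3570, -8400) = (-1.11×10⁻¹⁵, 5.72×10⁻¹⁶, 1.35×10⁻¹⁵) N.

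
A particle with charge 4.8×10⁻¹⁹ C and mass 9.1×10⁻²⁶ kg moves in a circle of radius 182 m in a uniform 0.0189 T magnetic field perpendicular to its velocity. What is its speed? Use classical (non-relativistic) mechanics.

v ≈ 1.81×10⁷ m/s

From |q|vB = mv²/r, v = |q|Br/m.
v = (4.8×10⁻¹⁹)(0.0189)(182)/9.1×10⁻²⁶ ≈ 1.81×10⁷ m/s.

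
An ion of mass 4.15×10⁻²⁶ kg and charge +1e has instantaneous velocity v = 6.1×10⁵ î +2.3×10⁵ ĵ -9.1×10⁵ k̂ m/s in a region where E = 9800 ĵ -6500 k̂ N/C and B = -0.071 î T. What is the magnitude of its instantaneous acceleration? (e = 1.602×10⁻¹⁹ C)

|a| ≈ 2.90×10¹¹ m/s²

v×B = (0, 6.46×10⁴, 1.63×10⁴) N/C.
E + v×B = (0, 7.44×10⁴, 9830) N/C.
F = q(E + v×B) = (1.602×10⁻¹⁹ C)·(0, 7.44×10⁴, 9830) = (0, 1.19×10⁻¹⁴, 1.57×10⁻¹⁵) N.
|a| = |F|/m = 1.202×10⁻¹⁴/4.15×10⁻²⁶ ≈ 2.90×10¹¹ m/s².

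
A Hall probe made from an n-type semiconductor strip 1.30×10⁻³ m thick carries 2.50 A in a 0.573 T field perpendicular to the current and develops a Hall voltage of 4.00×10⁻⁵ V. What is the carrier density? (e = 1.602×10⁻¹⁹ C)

n ≈ 1.72×10²⁶ m⁻³

From V_H = IB/(n e t), n = IB/(V_H e t).
n = (2.50)(0.573)/((4.00×10⁻⁵)(1.602×10⁻¹⁹)(1.30×10⁻³)) ≈ 1.72×10²⁶ m⁻³.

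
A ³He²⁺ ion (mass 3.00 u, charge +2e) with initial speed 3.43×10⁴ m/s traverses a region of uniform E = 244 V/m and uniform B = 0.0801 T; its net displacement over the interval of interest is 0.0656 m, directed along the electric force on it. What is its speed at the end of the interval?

B does no work; ΔKE = |q|E d.
½mv_f² = ½mv₀² + |q|Ed = ½(4.983×10⁻²⁷)(3.43×10⁴)² + (3.204×10⁻¹⁹)(244)(0.0656) ≈ 2.931×10⁻¹⁸ J + 5.128×10⁻¹⁸ J ≈ 8.060×10⁻¹⁸ J.
v_f = √(2·8.060×10⁻¹⁸/4.983×10⁻²⁷) ≈ 5.69×10⁴ m/s.

v_f ≈ 5.69×10⁴ m/s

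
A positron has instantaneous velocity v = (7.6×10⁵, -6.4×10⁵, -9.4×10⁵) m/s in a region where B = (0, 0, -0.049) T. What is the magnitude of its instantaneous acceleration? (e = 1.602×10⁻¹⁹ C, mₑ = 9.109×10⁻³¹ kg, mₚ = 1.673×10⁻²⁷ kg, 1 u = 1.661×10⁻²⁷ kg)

|a| ≈ 8.56×10¹⁵ m/s²

v×B = (3.14×10⁴, 3.72×10⁴, 0) N/C.
F = q v×B = (1.602×10⁻¹⁹ C)·(3.14×10⁴, 3.72×10⁴, 0) = (5.02×10⁻¹⁵, 5.97×10⁻¹⁵, 0) N.
|a| = |F|/m = 7.799×10⁻¹⁵/9.109×10⁻³¹ ≈ 8.56×10¹⁵ m/s².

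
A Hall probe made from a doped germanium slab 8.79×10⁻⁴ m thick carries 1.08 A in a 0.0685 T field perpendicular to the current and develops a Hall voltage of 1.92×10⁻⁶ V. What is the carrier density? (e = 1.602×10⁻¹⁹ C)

From V_H = IB/(n e t), n = IB/(V_H e t).
n = (1.08)(0.0685)/((1.92×10⁻⁶)(1.602×10⁻¹⁹)(8.79×10⁻⁴)) ≈ 2.74×10²⁶ m⁻³.

n ≈ 2.74×10²⁶ m⁻³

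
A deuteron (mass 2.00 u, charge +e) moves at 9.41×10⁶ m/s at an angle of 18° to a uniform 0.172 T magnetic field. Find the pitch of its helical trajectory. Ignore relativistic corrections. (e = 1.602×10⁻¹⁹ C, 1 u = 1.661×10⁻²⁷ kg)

p ≈ 6.78 m

v∥ = v cosθ = 9.41×10⁶·cos18° ≈ 8.949×10⁶ m/s.
T = 2πm/(|q|B) = 2π(3.322×10⁻²⁷)/((1.602×10⁻¹⁹)(0.172)) ≈ 7.575×10⁻⁷ s.
pitch = v∥ T = (8.949×10⁶)(7.575×10⁻⁷) ≈ 6.78 m.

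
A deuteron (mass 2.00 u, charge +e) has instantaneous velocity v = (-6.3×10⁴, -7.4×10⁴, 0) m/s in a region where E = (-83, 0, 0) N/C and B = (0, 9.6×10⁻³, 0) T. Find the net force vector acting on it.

F ≈ (-1.33×10⁻¹⁷, 0, -9.69×10⁻¹⁷) N

v×B = (0, 0, -605) N/C.
E + v×B = (-83.0, 0, -605) N/C.
F = q(E + v×B) = (1.602×10⁻¹⁹ C)·(-83.0, 0, -605) = (-1.33×10⁻¹⁷, 0, -9.69×10⁻¹⁷) N.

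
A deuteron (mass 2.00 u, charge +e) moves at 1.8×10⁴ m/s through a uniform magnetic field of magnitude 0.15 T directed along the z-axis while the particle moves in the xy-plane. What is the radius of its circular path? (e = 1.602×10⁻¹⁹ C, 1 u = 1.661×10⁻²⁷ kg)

The magnetic force provides the centripetal force: |q|vB = mv²/r.
r = mv/(|q|B) = (3.322×10⁻²⁷)(1.8×10⁴)/((1.602×10⁻¹⁹)(0.15)) ≈ 2.5×10⁻³ m.

r ≈ 2.5×10⁻³ m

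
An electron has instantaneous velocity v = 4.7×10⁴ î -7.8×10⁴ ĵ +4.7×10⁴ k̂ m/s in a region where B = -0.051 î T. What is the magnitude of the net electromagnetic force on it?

|F| ≈ 7.44×10⁻¹⁶ N

v×B = (0, -2400, -3980) N/C.
F = q v×B = (−1.602×10⁻¹⁹ C)·(0, -2400, -3980) = (0, 3.84×10⁻¹⁶, 6.37×10⁻¹⁶) N.
|F| = 7.44×10⁻¹⁶ N.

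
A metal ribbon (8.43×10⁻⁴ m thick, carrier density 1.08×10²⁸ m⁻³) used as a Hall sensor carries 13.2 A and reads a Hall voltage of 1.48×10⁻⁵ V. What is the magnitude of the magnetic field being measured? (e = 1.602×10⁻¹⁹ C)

From V_H = IB/(n e t), B = V_H n e t / I.
B = (1.48×10⁻⁵)(1.08×10²⁸)(1.602×10⁻¹⁹)(8.43×10⁻⁴)/13.2 ≈ 1.64 T.

B ≈ 1.64 T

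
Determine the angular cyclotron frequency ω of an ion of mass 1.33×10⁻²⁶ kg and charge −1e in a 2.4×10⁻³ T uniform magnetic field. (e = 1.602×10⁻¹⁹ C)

ω ≈ 2.9×10⁴ rad/s

ω = |q|B/m.
ω = (1.602×10⁻¹⁹)(2.4×10⁻³)/1.33×10⁻²⁶ ≈ 2.9×10⁴ rad/s.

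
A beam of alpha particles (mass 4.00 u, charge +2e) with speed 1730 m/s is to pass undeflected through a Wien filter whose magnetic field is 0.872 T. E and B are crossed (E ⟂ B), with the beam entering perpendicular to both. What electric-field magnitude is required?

E = 1510 V/m

For straight-line motion qE = qvB, so E = vB.
E = 1730 × 0.872 = 1510 V/m.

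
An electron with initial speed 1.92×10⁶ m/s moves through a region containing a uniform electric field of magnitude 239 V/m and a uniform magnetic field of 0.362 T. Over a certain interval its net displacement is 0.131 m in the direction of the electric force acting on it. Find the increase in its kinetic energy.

ΔKE ≈ 5.02×10⁻¹⁸ J

The magnetic force is always ⟂ v and does no work; only the electric force changes KE.
ΔKE = F_E · d = |q|E d = (1.602×10⁻¹⁹)(239)(0.131) ≈ 5.02×10⁻¹⁸ J.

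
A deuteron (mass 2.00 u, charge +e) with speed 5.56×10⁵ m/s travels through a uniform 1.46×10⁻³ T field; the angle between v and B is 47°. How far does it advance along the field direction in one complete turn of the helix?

v∥ = v cosθ = 5.56×10⁵·cos47° ≈ 3.792×10⁵ m/s.
T = 2πm/(|q|B) = 2π(3.322×10⁻²⁷)/((1.602×10⁻¹⁹)(1.46×10⁻³)) ≈ 8.924×10⁻⁵ s.
pitch = v∥ T = (3.792×10⁵)(8.924×10⁻⁵) ≈ 33.8 m.

p ≈ 33.8 m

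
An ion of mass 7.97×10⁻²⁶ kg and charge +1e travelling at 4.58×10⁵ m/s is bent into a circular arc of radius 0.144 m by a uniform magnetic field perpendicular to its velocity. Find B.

From |q|vB = mv²/r, B = mv/(|q|r).
B = (7.97×10⁻²⁶)(4.58×10⁵)/((1.602×10⁻¹⁹)(0.144)) ≈ 1.58 T.

B ≈ 1.58 T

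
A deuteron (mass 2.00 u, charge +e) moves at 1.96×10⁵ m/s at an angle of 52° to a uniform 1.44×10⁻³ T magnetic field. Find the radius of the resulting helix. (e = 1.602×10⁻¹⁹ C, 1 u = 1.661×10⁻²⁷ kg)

v⊥ = v sinθ = 1.96×10⁵·sin52° ≈ 1.545×10⁵ m/s.
r = m v⊥/(|q|B) = (3.322×10⁻²⁷)(1.545×10⁵)/((1.602×10⁻¹⁹)(1.44×10⁻³)) ≈ 2.22 m.

r ≈ 2.22 m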